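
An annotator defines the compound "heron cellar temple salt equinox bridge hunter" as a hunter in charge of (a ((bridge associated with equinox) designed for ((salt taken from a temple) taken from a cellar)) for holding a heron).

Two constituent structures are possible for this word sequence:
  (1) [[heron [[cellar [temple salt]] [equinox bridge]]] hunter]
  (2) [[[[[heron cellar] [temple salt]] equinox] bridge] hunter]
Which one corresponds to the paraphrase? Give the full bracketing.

[[heron [[cellar [temple salt]] [equinox bridge]]] hunter]

The paraphrase's head is the "hunter" part ("hunter"); its modifier is "heron cellar temple salt equinox bridge".
That top-level split, carried through the inner groups, gives [[heron [[cellar [temple salt]] [equinox bridge]]] hunter].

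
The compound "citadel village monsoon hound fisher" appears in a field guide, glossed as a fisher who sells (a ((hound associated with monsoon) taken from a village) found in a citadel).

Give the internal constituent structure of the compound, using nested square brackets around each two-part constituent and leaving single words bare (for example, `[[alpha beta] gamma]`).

The outermost head in the paraphrase is "fisher", modified by "citadel village monsoon hound".
Inside "citadel village monsoon hound": head "hound" (specifically "village monsoon hound"), modifier "citadel".
Inside "village monsoon hound": head "hound" (specifically "monsoon hound"), modifier "village".
Inside "monsoon hound": head "hound", modifier "monsoon".
Putting it together: [[citadel [village [monsoon hound]]] fisher].

[[citadel [village [monsoon hound]]] fisher]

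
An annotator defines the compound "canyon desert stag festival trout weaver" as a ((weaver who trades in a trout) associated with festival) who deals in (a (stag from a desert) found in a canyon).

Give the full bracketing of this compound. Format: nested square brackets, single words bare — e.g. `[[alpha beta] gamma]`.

Whole compound: head "weaver" (specifically "festival trout weaver"), modifier "canyon desert stag".
Within "canyon desert stag", the head is "stag" (specifically "desert stag") and the modifier is "canyon".
Within "desert stag", the head is "stag" and the modifier is "desert".
Within "festival trout weaver", the head is "weaver" (specifically "trout weaver") and the modifier is "festival".
Within "trout weaver", the head is "weaver" and the modifier is "trout".
Putting it together: [[canyon [desert stag]] [festival [trout weaver]]].

[[canyon [desert stag]] [festival [trout weaver]]]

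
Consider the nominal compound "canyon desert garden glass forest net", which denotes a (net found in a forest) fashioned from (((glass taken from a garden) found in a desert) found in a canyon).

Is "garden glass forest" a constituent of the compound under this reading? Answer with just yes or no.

The top-level split is [canyon desert garden glass] [forest net]; the full structure is [[canyon [desert [garden glass]]] [forest net]].
"garden glass forest" straddles a constituent boundary, so it is not a single unit.

no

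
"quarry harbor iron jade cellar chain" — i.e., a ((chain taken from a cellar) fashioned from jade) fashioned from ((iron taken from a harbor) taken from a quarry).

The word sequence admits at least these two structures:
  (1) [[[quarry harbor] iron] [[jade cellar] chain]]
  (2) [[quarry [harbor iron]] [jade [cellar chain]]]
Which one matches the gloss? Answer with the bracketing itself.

[[quarry [harbor iron]] [jade [cellar chain]]]

The paraphrase's head is the "chain" part ("jade cellar chain"); its modifier is "quarry harbor iron".
That top-level split, carried through the inner groups, gives [[quarry [harbor iron]] [jade [cellar chain]]].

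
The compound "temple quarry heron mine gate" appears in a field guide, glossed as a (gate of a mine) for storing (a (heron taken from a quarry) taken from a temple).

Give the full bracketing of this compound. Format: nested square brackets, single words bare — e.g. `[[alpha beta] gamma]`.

[[temple [quarry heron]] [mine gate]]

At the top level: head "gate" (specifically "mine gate"); modifier "temple quarry heron".
Within "temple quarry heron", the head is "heron" (specifically "quarry heron") and the modifier is "temple".
Within "quarry heron", the head is "heron" and the modifier is "quarry".
Within "mine gate", the head is "gate" and the modifier is "mine".
So the structure is [[temple [quarry heron]] [mine gate]].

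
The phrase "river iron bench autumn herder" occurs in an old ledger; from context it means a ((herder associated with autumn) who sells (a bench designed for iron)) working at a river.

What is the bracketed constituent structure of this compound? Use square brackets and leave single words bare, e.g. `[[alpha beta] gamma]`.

Whole compound: head "herder" (specifically "iron bench autumn herder"), modifier "river".
"iron bench autumn herder" → head "herder" (specifically "autumn herder"), modifier "iron bench".
"iron bench" → head "bench", modifier "iron".
"autumn herder" → head "herder", modifier "autumn".
Putting it together: [river [[iron bench] [autumn herder]]].

[river [[iron bench] [autumn herder]]]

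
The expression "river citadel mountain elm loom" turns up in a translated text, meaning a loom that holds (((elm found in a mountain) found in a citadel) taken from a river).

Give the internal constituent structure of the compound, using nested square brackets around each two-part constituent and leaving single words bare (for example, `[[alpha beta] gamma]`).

[[river [citadel [mountain elm]]] loom]

At the top level: head "loom"; modifier "river citadel mountain elm".
"river citadel mountain elm" → head "elm" (specifically "citadel mountain elm"), modifier "river".
"citadel mountain elm" → head "elm" (specifically "mountain elm"), modifier "citadel".
"mountain elm" → head "elm", modifier "mountain".
So the structure is [[river [citadel [mountain elm]]] loom].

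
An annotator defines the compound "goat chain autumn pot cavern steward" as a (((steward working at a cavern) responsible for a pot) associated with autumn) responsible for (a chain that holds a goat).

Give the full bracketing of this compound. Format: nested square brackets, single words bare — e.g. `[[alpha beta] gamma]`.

At the top level: head "steward" (specifically "autumn pot cavern steward"); modifier "goat chain".
Within "goat chain", the head is "chain" and the modifier is "goat".
Within "autumn pot cavern steward", the head is "steward" (specifically "pot cavern steward") and the modifier is "autumn".
Within "pot cavern steward", the head is "steward" (specifically "cavern steward") and the modifier is "pot".
Within "cavern steward", the head is "steward" and the modifier is "cavern".
Putting it together: [[goat chain] [autumn [pot [cavern steward]]]].

[[goat chain] [autumn [pot [cavern steward]]]]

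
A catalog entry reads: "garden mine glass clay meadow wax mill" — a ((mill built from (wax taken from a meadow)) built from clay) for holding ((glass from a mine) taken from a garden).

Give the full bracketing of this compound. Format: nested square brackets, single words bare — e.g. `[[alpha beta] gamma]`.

Whole compound: head "mill" (specifically "clay meadow wax mill"), modifier "garden mine glass".
"garden mine glass" → head "glass" (specifically "mine glass"), modifier "garden".
"mine glass" → head "glass", modifier "mine".
"clay meadow wax mill" → head "mill" (specifically "meadow wax mill"), modifier "clay".
"meadow wax mill" → head "mill", modifier "meadow wax".
"meadow wax" → head "wax", modifier "meadow".
So the structure is [[garden [mine glass]] [clay [[meadow wax] mill]]].

[[garden [mine glass]] [clay [[meadow wax] mill]]]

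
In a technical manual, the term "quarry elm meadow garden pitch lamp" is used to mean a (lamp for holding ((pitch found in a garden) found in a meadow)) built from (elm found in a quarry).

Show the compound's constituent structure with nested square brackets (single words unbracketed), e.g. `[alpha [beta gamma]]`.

[[quarry elm] [[meadow [garden pitch]] lamp]]

At the top level: head "lamp" (specifically "meadow garden pitch lamp"); modifier "quarry elm".
Within "quarry elm", the head is "elm" and the modifier is "quarry".
Within "meadow garden pitch lamp", the head is "lamp" and the modifier is "meadow garden pitch".
Within "meadow garden pitch", the head is "pitch" (specifically "garden pitch") and the modifier is "meadow".
Within "garden pitch", the head is "pitch" and the modifier is "garden".
Assembled: [[quarry elm] [[meadow [garden pitch]] lamp]].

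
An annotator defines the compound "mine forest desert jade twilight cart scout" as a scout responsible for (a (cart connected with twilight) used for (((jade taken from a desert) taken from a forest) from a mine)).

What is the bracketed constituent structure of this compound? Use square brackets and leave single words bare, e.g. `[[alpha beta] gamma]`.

The outermost head in the paraphrase is "scout", modified by "mine forest desert jade twilight cart".
Inside "mine forest desert jade twilight cart": head "cart" (specifically "twilight cart"), modifier "mine forest desert jade".
Inside "mine forest desert jade": head "jade" (specifically "forest desert jade"), modifier "mine".
Inside "forest desert jade": head "jade" (specifically "desert jade"), modifier "forest".
Inside "desert jade": head "jade", modifier "desert".
Inside "twilight cart": head "cart", modifier "twilight".
So the structure is [[[mine [forest [desert jade]]] [twilight cart]] scout].

[[[mine [forest [desert jade]]] [twilight cart]] scout]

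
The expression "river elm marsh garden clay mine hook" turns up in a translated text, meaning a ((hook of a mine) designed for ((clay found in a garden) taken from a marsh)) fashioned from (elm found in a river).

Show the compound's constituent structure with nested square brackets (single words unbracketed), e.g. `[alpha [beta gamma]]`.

At the top level: head "hook" (specifically "marsh garden clay mine hook"); modifier "river elm".
"river elm" → head "elm", modifier "river".
"marsh garden clay mine hook" → head "hook" (specifically "mine hook"), modifier "marsh garden clay".
"marsh garden clay" → head "clay" (specifically "garden clay"), modifier "marsh".
"garden clay" → head "clay", modifier "garden".
"mine hook" → head "hook", modifier "mine".
Putting it together: [[river elm] [[marsh [garden clay]] [mine hook]]].

[[river elm] [[marsh [garden clay]] [mine hook]]]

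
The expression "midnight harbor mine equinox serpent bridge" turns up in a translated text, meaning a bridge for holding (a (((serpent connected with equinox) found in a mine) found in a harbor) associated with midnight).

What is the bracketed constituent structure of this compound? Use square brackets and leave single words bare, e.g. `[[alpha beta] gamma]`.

[[midnight [harbor [mine [equinox serpent]]]] bridge]

The outermost head in the paraphrase is "bridge", modified by "midnight harbor mine equinox serpent".
"midnight harbor mine equinox serpent" → head "serpent" (specifically "harbor mine equinox serpent"), modifier "midnight".
"harbor mine equinox serpent" → head "serpent" (specifically "mine equinox serpent"), modifier "harbor".
"mine equinox serpent" → head "serpent" (specifically "equinox serpent"), modifier "mine".
"equinox serpent" → head "serpent", modifier "equinox".
So the structure is [[midnight [harbor [mine [equinox serpent]]]] bridge].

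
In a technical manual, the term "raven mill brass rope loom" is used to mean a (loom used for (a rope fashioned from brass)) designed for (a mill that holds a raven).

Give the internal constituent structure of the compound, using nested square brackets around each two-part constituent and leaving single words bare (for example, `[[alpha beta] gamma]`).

The outermost head in the paraphrase is "loom" (specifically "brass rope loom"), modified by "raven mill".
Within "raven mill", the head is "mill" and the modifier is "raven".
Within "brass rope loom", the head is "loom" and the modifier is "brass rope".
Within "brass rope", the head is "rope" and the modifier is "brass".
Assembled: [[raven mill] [[brass rope] loom]].

[[raven mill] [[brass rope] loom]]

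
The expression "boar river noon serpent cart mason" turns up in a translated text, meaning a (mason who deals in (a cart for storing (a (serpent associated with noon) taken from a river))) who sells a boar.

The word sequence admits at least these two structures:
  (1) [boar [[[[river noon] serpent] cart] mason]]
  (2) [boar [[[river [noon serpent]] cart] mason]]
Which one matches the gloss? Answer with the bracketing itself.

The paraphrase's head is the "mason" part ("river noon serpent cart mason"); its modifier is "boar".
That top-level split, carried through the inner groups, gives [boar [[[river [noon serpent]] cart] mason]].

[boar [[[river [noon serpent]] cart] mason]]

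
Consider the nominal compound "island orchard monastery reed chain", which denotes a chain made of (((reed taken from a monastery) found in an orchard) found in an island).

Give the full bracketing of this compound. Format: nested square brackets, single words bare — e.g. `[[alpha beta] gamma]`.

[[island [orchard [monastery reed]]] chain]

The outermost head in the paraphrase is "chain", modified by "island orchard monastery reed".
Inside "island orchard monastery reed": head "reed" (specifically "orchard monastery reed"), modifier "island".
Inside "orchard monastery reed": head "reed" (specifically "monastery reed"), modifier "orchard".
Inside "monastery reed": head "reed", modifier "monastery".
Assembled: [[island [orchard [monastery reed]]] chain].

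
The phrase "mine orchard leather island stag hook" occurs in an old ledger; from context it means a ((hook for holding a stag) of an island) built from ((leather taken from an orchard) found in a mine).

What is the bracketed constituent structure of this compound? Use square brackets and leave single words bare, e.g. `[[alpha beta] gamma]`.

Whole compound: head "hook" (specifically "island stag hook"), modifier "mine orchard leather".
"mine orchard leather" → head "leather" (specifically "orchard leather"), modifier "mine".
"orchard leather" → head "leather", modifier "orchard".
"island stag hook" → head "hook" (specifically "stag hook"), modifier "island".
"stag hook" → head "hook", modifier "stag".
So the structure is [[mine [orchard leather]] [island [stag hook]]].

[[mine [orchard leather]] [island [stag hook]]]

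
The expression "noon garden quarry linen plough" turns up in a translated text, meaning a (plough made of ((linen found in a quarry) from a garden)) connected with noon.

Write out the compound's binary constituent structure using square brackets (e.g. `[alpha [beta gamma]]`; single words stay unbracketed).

[noon [[garden [quarry linen]] plough]]

At the top level: head "plough" (specifically "garden quarry linen plough"); modifier "noon".
Inside "garden quarry linen plough": head "plough", modifier "garden quarry linen".
Inside "garden quarry linen": head "linen" (specifically "quarry linen"), modifier "garden".
Inside "quarry linen": head "linen", modifier "quarry".
Assembled: [noon [[garden [quarry linen]] plough]].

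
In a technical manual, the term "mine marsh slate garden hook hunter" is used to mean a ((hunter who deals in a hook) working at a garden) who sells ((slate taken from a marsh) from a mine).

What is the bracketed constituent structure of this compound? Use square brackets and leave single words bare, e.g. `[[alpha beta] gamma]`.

[[mine [marsh slate]] [garden [hook hunter]]]

Overall it is a kind of hunter (specifically "garden hook hunter"); the modifier is "mine marsh slate".
Within "mine marsh slate", the head is "slate" (specifically "marsh slate") and the modifier is "mine".
Within "marsh slate", the head is "slate" and the modifier is "marsh".
Within "garden hook hunter", the head is "hunter" (specifically "hook hunter") and the modifier is "garden".
Within "hook hunter", the head is "hunter" and the modifier is "hook".
Putting it together: [[mine [marsh slate]] [garden [hook hunter]]].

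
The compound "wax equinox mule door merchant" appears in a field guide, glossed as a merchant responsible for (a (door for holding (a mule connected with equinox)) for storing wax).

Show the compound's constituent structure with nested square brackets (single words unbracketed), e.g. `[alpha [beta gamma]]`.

Overall it is a kind of merchant; the modifier is "wax equinox mule door".
Inside "wax equinox mule door": head "door" (specifically "equinox mule door"), modifier "wax".
Inside "equinox mule door": head "door", modifier "equinox mule".
Inside "equinox mule": head "mule", modifier "equinox".
So the structure is [[wax [[equinox mule] door]] merchant].

[[wax [[equinox mule] door]] merchant]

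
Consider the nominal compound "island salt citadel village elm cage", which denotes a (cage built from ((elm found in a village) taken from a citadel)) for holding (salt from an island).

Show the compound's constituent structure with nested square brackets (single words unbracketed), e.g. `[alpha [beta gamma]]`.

[[island salt] [[citadel [village elm]] cage]]

The outermost head in the paraphrase is "cage" (specifically "citadel village elm cage"), modified by "island salt".
Within "island salt", the head is "salt" and the modifier is "island".
Within "citadel village elm cage", the head is "cage" and the modifier is "citadel village elm".
Within "citadel village elm", the head is "elm" (specifically "village elm") and the modifier is "citadel".
Within "village elm", the head is "elm" and the modifier is "village".
So the structure is [[island salt] [[citadel [village elm]] cage]].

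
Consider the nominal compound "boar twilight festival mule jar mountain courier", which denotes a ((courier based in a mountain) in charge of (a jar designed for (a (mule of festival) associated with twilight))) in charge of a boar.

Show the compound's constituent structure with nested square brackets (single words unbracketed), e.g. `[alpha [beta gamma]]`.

The outermost head in the paraphrase is "courier" (specifically "twilight festival mule jar mountain courier"), modified by "boar".
"twilight festival mule jar mountain courier" → head "courier" (specifically "mountain courier"), modifier "twilight festival mule jar".
"twilight festival mule jar" → head "jar", modifier "twilight festival mule".
"twilight festival mule" → head "mule" (specifically "festival mule"), modifier "twilight".
"festival mule" → head "mule", modifier "festival".
"mountain courier" → head "courier", modifier "mountain".
So the structure is [boar [[[twilight [festival mule]] jar] [mountain courier]]].

[boar [[[twilight [festival mule]] jar] [mountain courier]]]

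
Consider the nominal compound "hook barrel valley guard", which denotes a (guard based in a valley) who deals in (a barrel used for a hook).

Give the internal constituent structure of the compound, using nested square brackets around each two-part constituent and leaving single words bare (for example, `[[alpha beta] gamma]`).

[[hook barrel] [valley guard]]

The outermost head in the paraphrase is "guard" (specifically "valley guard"), modified by "hook barrel".
Within "hook barrel", the head is "barrel" and the modifier is "hook".
Within "valley guard", the head is "guard" and the modifier is "valley".
So the structure is [[hook barrel] [valley guard]].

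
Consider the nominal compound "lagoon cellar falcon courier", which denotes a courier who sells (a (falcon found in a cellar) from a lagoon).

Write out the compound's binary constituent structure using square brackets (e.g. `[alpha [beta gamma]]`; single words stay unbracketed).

[[lagoon [cellar falcon]] courier]

The outermost head in the paraphrase is "courier", modified by "lagoon cellar falcon".
Inside "lagoon cellar falcon": head "falcon" (specifically "cellar falcon"), modifier "lagoon".
Inside "cellar falcon": head "falcon", modifier "cellar".
Assembled: [[lagoon [cellar falcon]] courier].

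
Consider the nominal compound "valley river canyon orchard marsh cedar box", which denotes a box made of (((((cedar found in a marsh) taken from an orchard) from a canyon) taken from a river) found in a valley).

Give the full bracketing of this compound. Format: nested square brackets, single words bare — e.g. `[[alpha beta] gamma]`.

[[valley [river [canyon [orchard [marsh cedar]]]]] box]

Whole compound: head "box", modifier "valley river canyon orchard marsh cedar".
Within "valley river canyon orchard marsh cedar", the head is "cedar" (specifically "river canyon orchard marsh cedar") and the modifier is "valley".
Within "river canyon orchard marsh cedar", the head is "cedar" (specifically "canyon orchard marsh cedar") and the modifier is "river".
Within "canyon orchard marsh cedar", the head is "cedar" (specifically "orchard marsh cedar") and the modifier is "canyon".
Within "orchard marsh cedar", the head is "cedar" (specifically "marsh cedar") and the modifier is "orchard".
Within "marsh cedar", the head is "cedar" and the modifier is "marsh".
Assembled: [[valley [river [canyon [orchard [marsh cedar]]]]] box].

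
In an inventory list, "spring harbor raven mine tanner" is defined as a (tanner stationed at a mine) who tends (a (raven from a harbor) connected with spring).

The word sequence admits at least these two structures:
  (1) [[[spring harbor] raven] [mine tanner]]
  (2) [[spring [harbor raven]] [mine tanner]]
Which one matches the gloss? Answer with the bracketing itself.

[[spring [harbor raven]] [mine tanner]]

The paraphrase's head is the "tanner" part ("mine tanner"); its modifier is "spring harbor raven".
That top-level split, carried through the inner groups, gives [[spring [harbor raven]] [mine tanner]].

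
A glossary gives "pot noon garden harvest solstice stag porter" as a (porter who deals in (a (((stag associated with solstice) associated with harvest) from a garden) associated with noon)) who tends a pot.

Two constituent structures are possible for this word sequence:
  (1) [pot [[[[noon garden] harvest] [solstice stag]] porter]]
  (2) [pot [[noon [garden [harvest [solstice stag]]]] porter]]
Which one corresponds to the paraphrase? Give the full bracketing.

[pot [[noon [garden [harvest [solstice stag]]]] porter]]

The paraphrase's head is the "porter" part ("noon garden harvest solstice stag porter"); its modifier is "pot".
That top-level split, carried through the inner groups, gives [pot [[noon [garden [harvest [solstice stag]]]] porter]].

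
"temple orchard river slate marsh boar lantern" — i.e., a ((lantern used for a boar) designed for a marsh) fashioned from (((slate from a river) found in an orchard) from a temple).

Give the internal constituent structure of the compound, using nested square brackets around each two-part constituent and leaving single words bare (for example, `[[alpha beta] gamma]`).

[[temple [orchard [river slate]]] [marsh [boar lantern]]]

At the top level: head "lantern" (specifically "marsh boar lantern"); modifier "temple orchard river slate".
"temple orchard river slate" → head "slate" (specifically "orchard river slate"), modifier "temple".
"orchard river slate" → head "slate" (specifically "river slate"), modifier "orchard".
"river slate" → head "slate", modifier "river".
"marsh boar lantern" → head "lantern" (specifically "boar lantern"), modifier "marsh".
"boar lantern" → head "lantern", modifier "boar".
So the structure is [[temple [orchard [river slate]]] [marsh [boar lantern]]].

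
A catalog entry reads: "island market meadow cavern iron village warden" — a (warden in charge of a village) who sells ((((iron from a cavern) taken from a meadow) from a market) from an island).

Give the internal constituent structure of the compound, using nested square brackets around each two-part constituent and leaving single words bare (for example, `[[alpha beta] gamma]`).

[[island [market [meadow [cavern iron]]]] [village warden]]

Whole compound: head "warden" (specifically "village warden"), modifier "island market meadow cavern iron".
"island market meadow cavern iron" → head "iron" (specifically "market meadow cavern iron"), modifier "island".
"market meadow cavern iron" → head "iron" (specifically "meadow cavern iron"), modifier "market".
"meadow cavern iron" → head "iron" (specifically "cavern iron"), modifier "meadow".
"cavern iron" → head "iron", modifier "cavern".
"village warden" → head "warden", modifier "village".
Assembled: [[island [market [meadow [cavern iron]]]] [village warden]].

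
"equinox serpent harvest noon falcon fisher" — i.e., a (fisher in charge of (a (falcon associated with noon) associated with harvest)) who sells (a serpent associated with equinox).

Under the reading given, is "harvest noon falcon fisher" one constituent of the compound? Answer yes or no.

The paraphrase groups the words so that "harvest noon falcon fisher" is one unit: it corresponds to a single parenthesized sub-phrase.
The full structure is [[equinox serpent] [[harvest [noon falcon]] fisher]], in which [harvest noon falcon fisher] is a constituent.

yes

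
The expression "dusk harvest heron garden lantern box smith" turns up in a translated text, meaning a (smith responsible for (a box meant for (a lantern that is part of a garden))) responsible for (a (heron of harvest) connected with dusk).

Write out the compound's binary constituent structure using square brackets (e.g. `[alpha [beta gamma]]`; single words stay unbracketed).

[[dusk [harvest heron]] [[[garden lantern] box] smith]]

Overall it is a kind of smith (specifically "garden lantern box smith"); the modifier is "dusk harvest heron".
Within "dusk harvest heron", the head is "heron" (specifically "harvest heron") and the modifier is "dusk".
Within "harvest heron", the head is "heron" and the modifier is "harvest".
Within "garden lantern box smith", the head is "smith" and the modifier is "garden lantern box".
Within "garden lantern box", the head is "box" and the modifier is "garden lantern".
Within "garden lantern", the head is "lantern" and the modifier is "garden".
Putting it together: [[dusk [harvest heron]] [[[garden lantern] box] smith]].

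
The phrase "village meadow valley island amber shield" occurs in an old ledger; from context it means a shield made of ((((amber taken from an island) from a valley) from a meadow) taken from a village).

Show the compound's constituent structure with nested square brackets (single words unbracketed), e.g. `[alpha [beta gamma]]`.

The outermost head in the paraphrase is "shield", modified by "village meadow valley island amber".
Inside "village meadow valley island amber": head "amber" (specifically "meadow valley island amber"), modifier "village".
Inside "meadow valley island amber": head "amber" (specifically "valley island amber"), modifier "meadow".
Inside "valley island amber": head "amber" (specifically "island amber"), modifier "valley".
Inside "island amber": head "amber", modifier "island".
So the structure is [[village [meadow [valley [island amber]]]] shield].

[[village [meadow [valley [island amber]]]] shield]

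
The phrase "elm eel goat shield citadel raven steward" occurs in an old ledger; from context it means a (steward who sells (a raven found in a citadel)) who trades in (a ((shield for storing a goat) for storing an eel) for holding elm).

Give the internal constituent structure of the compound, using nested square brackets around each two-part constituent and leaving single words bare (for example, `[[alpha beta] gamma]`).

[[elm [eel [goat shield]]] [[citadel raven] steward]]

The outermost head in the paraphrase is "steward" (specifically "citadel raven steward"), modified by "elm eel goat shield".
Within "elm eel goat shield", the head is "shield" (specifically "eel goat shield") and the modifier is "elm".
Within "eel goat shield", the head is "shield" (specifically "goat shield") and the modifier is "eel".
Within "goat shield", the head is "shield" and the modifier is "goat".
Within "citadel raven steward", the head is "steward" and the modifier is "citadel raven".
Within "citadel raven", the head is "raven" and the modifier is "citadel".
Assembled: [[elm [eel [goat shield]]] [[citadel raven] steward]].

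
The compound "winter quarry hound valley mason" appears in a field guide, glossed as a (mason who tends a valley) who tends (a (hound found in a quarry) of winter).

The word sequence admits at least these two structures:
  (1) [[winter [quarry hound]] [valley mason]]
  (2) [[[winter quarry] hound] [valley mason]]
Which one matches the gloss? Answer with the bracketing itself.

[[winter [quarry hound]] [valley mason]]

The paraphrase's head is the "mason" part ("valley mason"); its modifier is "winter quarry hound".
That top-level split, carried through the inner groups, gives [[winter [quarry hound]] [valley mason]].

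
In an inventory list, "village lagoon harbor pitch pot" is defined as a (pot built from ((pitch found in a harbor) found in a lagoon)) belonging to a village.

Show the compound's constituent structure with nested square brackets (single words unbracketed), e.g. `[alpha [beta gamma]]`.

The outermost head in the paraphrase is "pot" (specifically "lagoon harbor pitch pot"), modified by "village".
"lagoon harbor pitch pot" → head "pot", modifier "lagoon harbor pitch".
"lagoon harbor pitch" → head "pitch" (specifically "harbor pitch"), modifier "lagoon".
"harbor pitch" → head "pitch", modifier "harbor".
Putting it together: [village [[lagoon [harbor pitch]] pot]].

[village [[lagoon [harbor pitch]] pot]]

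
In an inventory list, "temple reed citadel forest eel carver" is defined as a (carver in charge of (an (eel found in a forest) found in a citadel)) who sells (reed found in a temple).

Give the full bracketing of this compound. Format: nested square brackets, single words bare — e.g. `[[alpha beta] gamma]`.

Whole compound: head "carver" (specifically "citadel forest eel carver"), modifier "temple reed".
Inside "temple reed": head "reed", modifier "temple".
Inside "citadel forest eel carver": head "carver", modifier "citadel forest eel".
Inside "citadel forest eel": head "eel" (specifically "forest eel"), modifier "citadel".
Inside "forest eel": head "eel", modifier "forest".
So the structure is [[temple reed] [[citadel [forest eel]] carver]].

[[temple reed] [[citadel [forest eel]] carver]]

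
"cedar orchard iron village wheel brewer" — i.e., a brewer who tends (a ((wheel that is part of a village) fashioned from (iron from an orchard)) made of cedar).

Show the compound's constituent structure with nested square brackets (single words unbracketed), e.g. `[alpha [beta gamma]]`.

[[cedar [[orchard iron] [village wheel]]] brewer]

Whole compound: head "brewer", modifier "cedar orchard iron village wheel".
Inside "cedar orchard iron village wheel": head "wheel" (specifically "orchard iron village wheel"), modifier "cedar".
Inside "orchard iron village wheel": head "wheel" (specifically "village wheel"), modifier "orchard iron".
Inside "orchard iron": head "iron", modifier "orchard".
Inside "village wheel": head "wheel", modifier "village".
So the structure is [[cedar [[orchard iron] [village wheel]]] brewer].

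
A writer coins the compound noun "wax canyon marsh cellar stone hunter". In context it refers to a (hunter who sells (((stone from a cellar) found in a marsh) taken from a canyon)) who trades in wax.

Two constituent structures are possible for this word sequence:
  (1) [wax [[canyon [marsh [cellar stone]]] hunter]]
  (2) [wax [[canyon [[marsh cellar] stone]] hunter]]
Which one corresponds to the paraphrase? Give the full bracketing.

[wax [[canyon [marsh [cellar stone]]] hunter]]

The paraphrase's head is the "hunter" part ("canyon marsh cellar stone hunter"); its modifier is "wax".
That top-level split, carried through the inner groups, gives [wax [[canyon [marsh [cellar stone]]] hunter]].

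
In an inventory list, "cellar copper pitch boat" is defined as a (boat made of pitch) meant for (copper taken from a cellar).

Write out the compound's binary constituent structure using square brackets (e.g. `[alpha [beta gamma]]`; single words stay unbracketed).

[[cellar copper] [pitch boat]]

At the top level: head "boat" (specifically "pitch boat"); modifier "cellar copper".
Inside "cellar copper": head "copper", modifier "cellar".
Inside "pitch boat": head "boat", modifier "pitch".
Putting it together: [[cellar copper] [pitch boat]].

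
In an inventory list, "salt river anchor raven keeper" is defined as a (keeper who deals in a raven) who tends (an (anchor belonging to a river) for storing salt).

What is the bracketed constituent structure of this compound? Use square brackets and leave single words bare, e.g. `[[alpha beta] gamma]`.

Whole compound: head "keeper" (specifically "raven keeper"), modifier "salt river anchor".
"salt river anchor" → head "anchor" (specifically "river anchor"), modifier "salt".
"river anchor" → head "anchor", modifier "river".
"raven keeper" → head "keeper", modifier "raven".
So the structure is [[salt [river anchor]] [raven keeper]].

[[salt [river anchor]] [raven keeper]]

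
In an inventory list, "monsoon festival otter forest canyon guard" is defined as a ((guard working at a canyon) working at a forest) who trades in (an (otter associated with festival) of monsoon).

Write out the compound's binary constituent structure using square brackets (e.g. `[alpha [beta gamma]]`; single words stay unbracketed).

[[monsoon [festival otter]] [forest [canyon guard]]]

The outermost head in the paraphrase is "guard" (specifically "forest canyon guard"), modified by "monsoon festival otter".
Within "monsoon festival otter", the head is "otter" (specifically "festival otter") and the modifier is "monsoon".
Within "festival otter", the head is "otter" and the modifier is "festival".
Within "forest canyon guard", the head is "guard" (specifically "canyon guard") and the modifier is "forest".
Within "canyon guard", the head is "guard" and the modifier is "canyon".
Putting it together: [[monsoon [festival otter]] [forest [canyon guard]]].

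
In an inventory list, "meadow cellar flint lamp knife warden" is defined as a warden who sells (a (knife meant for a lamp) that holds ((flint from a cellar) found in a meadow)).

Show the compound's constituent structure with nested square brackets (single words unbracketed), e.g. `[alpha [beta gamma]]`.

Whole compound: head "warden", modifier "meadow cellar flint lamp knife".
Inside "meadow cellar flint lamp knife": head "knife" (specifically "lamp knife"), modifier "meadow cellar flint".
Inside "meadow cellar flint": head "flint" (specifically "cellar flint"), modifier "meadow".
Inside "cellar flint": head "flint", modifier "cellar".
Inside "lamp knife": head "knife", modifier "lamp".
Putting it together: [[[meadow [cellar flint]] [lamp knife]] warden].

[[[meadow [cellar flint]] [lamp knife]] warden]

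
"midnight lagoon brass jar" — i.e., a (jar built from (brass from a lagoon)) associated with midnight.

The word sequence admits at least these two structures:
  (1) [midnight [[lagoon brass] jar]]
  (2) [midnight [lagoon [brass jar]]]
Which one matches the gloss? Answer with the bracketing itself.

[midnight [[lagoon brass] jar]]

The paraphrase's head is the "jar" part ("lagoon brass jar"); its modifier is "midnight".
That top-level split, carried through the inner groups, gives [midnight [[lagoon brass] jar]].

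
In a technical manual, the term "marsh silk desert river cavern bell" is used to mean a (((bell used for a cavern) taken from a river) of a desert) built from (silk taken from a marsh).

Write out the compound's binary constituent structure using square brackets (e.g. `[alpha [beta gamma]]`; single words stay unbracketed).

[[marsh silk] [desert [river [cavern bell]]]]

Overall it is a kind of bell (specifically "desert river cavern bell"); the modifier is "marsh silk".
"marsh silk" → head "silk", modifier "marsh".
"desert river cavern bell" → head "bell" (specifically "river cavern bell"), modifier "desert".
"river cavern bell" → head "bell" (specifically "cavern bell"), modifier "river".
"cavern bell" → head "bell", modifier "cavern".
Putting it together: [[marsh silk] [desert [river [cavern bell]]]].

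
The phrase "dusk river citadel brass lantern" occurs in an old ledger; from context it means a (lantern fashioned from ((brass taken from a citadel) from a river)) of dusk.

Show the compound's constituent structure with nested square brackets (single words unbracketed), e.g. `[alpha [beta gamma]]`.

Whole compound: head "lantern" (specifically "river citadel brass lantern"), modifier "dusk".
"river citadel brass lantern" → head "lantern", modifier "river citadel brass".
"river citadel brass" → head "brass" (specifically "citadel brass"), modifier "river".
"citadel brass" → head "brass", modifier "citadel".
Putting it together: [dusk [[river [citadel brass]] lantern]].

[dusk [[river [citadel brass]] lantern]]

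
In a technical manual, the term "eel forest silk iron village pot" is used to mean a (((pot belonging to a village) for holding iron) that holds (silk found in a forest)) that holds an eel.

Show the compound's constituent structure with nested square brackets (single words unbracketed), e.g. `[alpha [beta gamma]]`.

The outermost head in the paraphrase is "pot" (specifically "forest silk iron village pot"), modified by "eel".
Inside "forest silk iron village pot": head "pot" (specifically "iron village pot"), modifier "forest silk".
Inside "forest silk": head "silk", modifier "forest".
Inside "iron village pot": head "pot" (specifically "village pot"), modifier "iron".
Inside "village pot": head "pot", modifier "village".
Assembled: [eel [[forest silk] [iron [village pot]]]].

[eel [[forest silk] [iron [village pot]]]]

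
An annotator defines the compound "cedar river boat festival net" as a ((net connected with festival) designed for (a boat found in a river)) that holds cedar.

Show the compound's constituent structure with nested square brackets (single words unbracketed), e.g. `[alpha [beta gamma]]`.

Overall it is a kind of net (specifically "river boat festival net"); the modifier is "cedar".
Inside "river boat festival net": head "net" (specifically "festival net"), modifier "river boat".
Inside "river boat": head "boat", modifier "river".
Inside "festival net": head "net", modifier "festival".
So the structure is [cedar [[river boat] [festival net]]].

[cedar [[river boat] [festival net]]]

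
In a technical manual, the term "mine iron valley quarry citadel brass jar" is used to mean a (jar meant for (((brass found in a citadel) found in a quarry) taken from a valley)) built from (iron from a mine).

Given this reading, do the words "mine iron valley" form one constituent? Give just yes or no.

no

The top-level split is [mine iron] [valley quarry citadel brass jar]; the full structure is [[mine iron] [[valley [quarry [citadel brass]]] jar]].
"mine iron valley" straddles a constituent boundary, so it is not a single unit.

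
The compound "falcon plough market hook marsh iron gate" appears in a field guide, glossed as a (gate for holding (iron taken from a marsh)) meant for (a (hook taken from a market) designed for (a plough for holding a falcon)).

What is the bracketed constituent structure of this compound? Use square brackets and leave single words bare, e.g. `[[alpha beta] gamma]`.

[[[falcon plough] [market hook]] [[marsh iron] gate]]

The outermost head in the paraphrase is "gate" (specifically "marsh iron gate"), modified by "falcon plough market hook".
"falcon plough market hook" → head "hook" (specifically "market hook"), modifier "falcon plough".
"falcon plough" → head "plough", modifier "falcon".
"market hook" → head "hook", modifier "market".
"marsh iron gate" → head "gate", modifier "marsh iron".
"marsh iron" → head "iron", modifier "marsh".
So the structure is [[[falcon plough] [market hook]] [[marsh iron] gate]].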